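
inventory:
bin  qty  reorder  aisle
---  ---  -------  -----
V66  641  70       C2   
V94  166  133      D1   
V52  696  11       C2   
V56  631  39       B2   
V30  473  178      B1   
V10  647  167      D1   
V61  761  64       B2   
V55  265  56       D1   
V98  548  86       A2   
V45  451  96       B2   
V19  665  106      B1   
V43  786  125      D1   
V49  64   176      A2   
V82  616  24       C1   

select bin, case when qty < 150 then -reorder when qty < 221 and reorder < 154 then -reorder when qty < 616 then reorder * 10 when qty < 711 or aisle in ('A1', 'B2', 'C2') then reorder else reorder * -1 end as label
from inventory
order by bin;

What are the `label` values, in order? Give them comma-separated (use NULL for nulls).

167, 106, 1780, -125, 960, -176, 11, 560, 39, 64, 70, 24, -133, 860

bin=V10: qty < 711 or aisle in ('A1', 'B2', 'C2') → 167
bin=V19: qty < 711 or aisle in ('A1', 'B2', 'C2') → 106
bin=V30: qty < 616 → 1780
bin=V43: ELSE → -125
bin=V45: qty < 616 → 960
bin=V49: qty < 150 → -176
bin=V52: qty < 711 or aisle in ('A1', 'B2', 'C2') → 11
bin=V55: qty < 616 → 560
bin=V56: qty < 711 or aisle in ('A1', 'B2', 'C2') → 39
bin=V61: qty < 711 or aisle in ('A1', 'B2', 'C2') → 64
bin=V66: qty < 711 or aisle in ('A1', 'B2', 'C2') → 70
bin=V82: qty < 711 or aisle in ('A1', 'B2', 'C2') → 24
bin=V94: qty < 221 and reorder < 154 → -133
bin=V98: qty < 616 → 860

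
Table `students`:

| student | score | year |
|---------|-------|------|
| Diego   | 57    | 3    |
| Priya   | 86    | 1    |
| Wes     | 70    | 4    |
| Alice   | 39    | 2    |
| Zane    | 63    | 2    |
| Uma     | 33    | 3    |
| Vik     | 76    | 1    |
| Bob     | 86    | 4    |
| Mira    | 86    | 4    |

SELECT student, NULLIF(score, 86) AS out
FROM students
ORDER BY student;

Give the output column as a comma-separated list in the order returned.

student=Alice: score=39 vs 86: differ → 39
student=Bob: score=86 vs 86: equal → NULL
student=Diego: score=57 vs 86: differ → 57
student=Mira: score=86 vs 86: equal → NULL
student=Priya: score=86 vs 86: equal → NULL
student=Uma: score=33 vs 86: differ → 33
student=Vik: score=76 vs 86: differ → 76
student=Wes: score=70 vs 86: differ → 70
student=Zane: score=63 vs 86: differ → 63

39, NULL, 57, NULL, NULL, 33, 76, 70, 63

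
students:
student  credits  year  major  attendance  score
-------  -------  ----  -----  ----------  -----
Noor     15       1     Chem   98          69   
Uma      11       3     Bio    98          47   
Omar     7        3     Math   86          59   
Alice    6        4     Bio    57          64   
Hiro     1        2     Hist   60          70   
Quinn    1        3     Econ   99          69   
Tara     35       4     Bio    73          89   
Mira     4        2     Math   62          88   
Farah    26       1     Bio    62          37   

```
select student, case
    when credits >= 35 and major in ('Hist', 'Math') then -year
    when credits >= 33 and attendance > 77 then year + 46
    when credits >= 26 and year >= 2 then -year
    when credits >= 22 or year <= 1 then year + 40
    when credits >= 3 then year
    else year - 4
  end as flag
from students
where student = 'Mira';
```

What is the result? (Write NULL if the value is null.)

2

student = Mira: credits=4, year=2, major=Math, attendance=62, score=88.
credits >= 35 and major in ('Hist', 'Math') → false
credits >= 33 and attendance > 77 → false
credits >= 26 and year >= 2 → false
credits >= 22 or year <= 1 → false
credits >= 3 → true → 2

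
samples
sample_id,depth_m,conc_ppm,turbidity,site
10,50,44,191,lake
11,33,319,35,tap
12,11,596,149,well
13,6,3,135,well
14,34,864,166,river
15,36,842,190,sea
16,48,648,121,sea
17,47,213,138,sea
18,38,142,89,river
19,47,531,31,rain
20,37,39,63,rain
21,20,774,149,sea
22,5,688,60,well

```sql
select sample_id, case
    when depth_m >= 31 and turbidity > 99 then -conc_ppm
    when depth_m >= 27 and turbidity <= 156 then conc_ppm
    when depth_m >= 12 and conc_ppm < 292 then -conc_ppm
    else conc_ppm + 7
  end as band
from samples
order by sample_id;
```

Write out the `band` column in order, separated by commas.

-44, 319, 603, 10, -864, -842, -648, -213, 142, 531, 39, 781, 695

sample_id=10: depth_m >= 31 and turbidity > 99 → -44
sample_id=11: depth_m >= 27 and turbidity <= 156 → 319
sample_id=12: ELSE → 603
sample_id=13: ELSE → 10
sample_id=14: depth_m >= 31 and turbidity > 99 → -864
sample_id=15: depth_m >= 31 and turbidity > 99 → -842
sample_id=16: depth_m >= 31 and turbidity > 99 → -648
sample_id=17: depth_m >= 31 and turbidity > 99 → -213
sample_id=18: depth_m >= 27 and turbidity <= 156 → 142
sample_id=19: depth_m >= 27 and turbidity <= 156 → 531
sample_id=20: depth_m >= 27 and turbidity <= 156 → 39
sample_id=21: ELSE → 781
sample_id=22: ELSE → 695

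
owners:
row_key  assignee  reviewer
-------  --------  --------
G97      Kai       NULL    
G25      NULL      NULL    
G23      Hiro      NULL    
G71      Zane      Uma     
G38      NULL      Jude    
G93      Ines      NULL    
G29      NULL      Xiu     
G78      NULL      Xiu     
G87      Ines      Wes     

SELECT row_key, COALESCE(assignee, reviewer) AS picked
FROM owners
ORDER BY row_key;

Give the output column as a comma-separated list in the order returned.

row_key=G23: assignee=Hiro → Hiro
row_key=G25: assignee=NULL, reviewer=NULL (all NULL) → NULL
row_key=G29: assignee=NULL, reviewer=Xiu → Xiu
row_key=G38: assignee=NULL, reviewer=Jude → Jude
row_key=G71: assignee=Zane → Zane
row_key=G78: assignee=NULL, reviewer=Xiu → Xiu
row_key=G87: assignee=Ines → Ines
row_key=G93: assignee=Ines → Ines
row_key=G97: assignee=Kai → Kai

Hiro, NULL, Xiu, Jude, Zane, Xiu, Ines, Ines, Kai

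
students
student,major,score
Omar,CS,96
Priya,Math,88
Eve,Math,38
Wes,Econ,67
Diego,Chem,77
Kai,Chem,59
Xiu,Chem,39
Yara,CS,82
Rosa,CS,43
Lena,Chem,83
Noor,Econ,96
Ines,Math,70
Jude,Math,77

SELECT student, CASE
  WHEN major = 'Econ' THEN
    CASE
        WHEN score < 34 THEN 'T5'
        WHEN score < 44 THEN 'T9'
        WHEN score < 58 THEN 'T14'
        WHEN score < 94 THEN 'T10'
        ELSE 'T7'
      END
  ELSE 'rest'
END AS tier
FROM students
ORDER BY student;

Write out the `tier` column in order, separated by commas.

rest, rest, rest, rest, rest, rest, T7, rest, rest, rest, T10, rest, rest

student=Diego: major='Chem' → outer ELSE → rest
student=Eve: major='Math' → outer ELSE → rest
student=Ines: major='Math' → outer ELSE → rest
student=Jude: major='Math' → outer ELSE → rest
student=Kai: major='Chem' → outer ELSE → rest
student=Lena: major='Chem' → outer ELSE → rest
student=Noor: major='Econ' → inner[ELSE] → T7
student=Omar: major='CS' → outer ELSE → rest
student=Priya: major='Math' → outer ELSE → rest
student=Rosa: major='CS' → outer ELSE → rest
student=Wes: major='Econ' → inner[score < 94] → T10
student=Xiu: major='Chem' → outer ELSE → rest
student=Yara: major='CS' → outer ELSE → rest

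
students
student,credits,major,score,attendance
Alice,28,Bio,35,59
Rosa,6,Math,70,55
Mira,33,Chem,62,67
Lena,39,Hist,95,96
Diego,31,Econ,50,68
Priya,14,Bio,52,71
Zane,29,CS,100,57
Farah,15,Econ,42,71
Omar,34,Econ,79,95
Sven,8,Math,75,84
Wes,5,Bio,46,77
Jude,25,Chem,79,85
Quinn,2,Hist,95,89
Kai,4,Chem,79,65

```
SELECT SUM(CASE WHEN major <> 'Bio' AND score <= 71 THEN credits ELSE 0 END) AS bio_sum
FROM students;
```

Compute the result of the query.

85

student=Alice: ✗
student=Rosa: ✓ → 6
student=Mira: ✓ → 33
student=Lena: ✗
student=Diego: ✓ → 31
student=Priya: ✗
student=Zane: ✗
student=Farah: ✓ → 15
student=Omar: ✗
student=Sven: ✗
student=Wes: ✗
student=Jude: ✗
student=Quinn: ✗
student=Kai: ✗
bio_sum = 6 + 33 + 31 + 15 = 85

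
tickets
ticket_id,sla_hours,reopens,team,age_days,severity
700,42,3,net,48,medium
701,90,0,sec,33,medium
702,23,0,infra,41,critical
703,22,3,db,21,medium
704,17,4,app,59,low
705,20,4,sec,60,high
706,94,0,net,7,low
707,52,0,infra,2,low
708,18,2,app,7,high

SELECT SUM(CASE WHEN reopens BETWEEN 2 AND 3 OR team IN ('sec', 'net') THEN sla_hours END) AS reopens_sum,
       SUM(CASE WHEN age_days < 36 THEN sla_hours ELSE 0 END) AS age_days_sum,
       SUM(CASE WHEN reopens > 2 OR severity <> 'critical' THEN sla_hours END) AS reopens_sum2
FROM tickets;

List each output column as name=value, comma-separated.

[reopens_sum: reopens BETWEEN 2 AND 3 OR team IN ('sec', 'net')]
ticket_id=700: ✓ → 42
ticket_id=701: ✓ → 90
ticket_id=702: ✗
ticket_id=703: ✓ → 22
ticket_id=704: ✗
ticket_id=705: ✓ → 20
ticket_id=706: ✓ → 94
ticket_id=707: ✗
ticket_id=708: ✓ → 18
reopens_sum = 42 + 90 + 22 + 20 + 94 + 18 = 286
—
[age_days_sum: age_days < 36]
ticket_id=700: ✗
ticket_id=701: ✓ → 90
ticket_id=702: ✗
ticket_id=703: ✓ → 22
ticket_id=704: ✗
ticket_id=705: ✗
ticket_id=706: ✓ → 94
ticket_id=707: ✓ → 52
ticket_id=708: ✓ → 18
age_days_sum = 90 + 22 + 94 + 52 + 18 = 276
—
[reopens_sum2: reopens > 2 OR severity <> 'critical']
ticket_id=700: ✓ → 42
ticket_id=701: ✓ → 90
ticket_id=702: ✗
ticket_id=703: ✓ → 22
ticket_id=704: ✓ → 17
ticket_id=705: ✓ → 20
ticket_id=706: ✓ → 94
ticket_id=707: ✓ → 52
ticket_id=708: ✓ → 18
reopens_sum2 = 42 + 90 + 22 + 17 + 20 + 94 + 52 + 18 = 355

reopens_sum=286, age_days_sum=276, reopens_sum2=355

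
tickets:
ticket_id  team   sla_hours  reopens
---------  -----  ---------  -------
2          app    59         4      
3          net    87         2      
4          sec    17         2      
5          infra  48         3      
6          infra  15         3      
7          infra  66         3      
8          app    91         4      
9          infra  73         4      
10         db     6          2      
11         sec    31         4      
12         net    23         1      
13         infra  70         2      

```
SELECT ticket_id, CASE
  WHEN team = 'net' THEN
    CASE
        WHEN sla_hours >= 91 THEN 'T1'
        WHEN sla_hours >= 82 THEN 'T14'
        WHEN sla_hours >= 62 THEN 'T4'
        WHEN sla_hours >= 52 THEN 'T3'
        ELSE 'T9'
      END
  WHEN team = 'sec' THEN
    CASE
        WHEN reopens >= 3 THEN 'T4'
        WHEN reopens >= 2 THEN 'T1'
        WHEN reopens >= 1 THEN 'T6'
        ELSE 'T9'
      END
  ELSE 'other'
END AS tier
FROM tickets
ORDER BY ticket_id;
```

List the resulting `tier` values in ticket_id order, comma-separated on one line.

other, T14, T1, other, other, other, other, other, other, T4, T9, other

ticket_id=2: team='app' → outer ELSE → other
ticket_id=3: team='net' → inner[sla_hours >= 82] → T14
ticket_id=4: team='sec' → inner[reopens >= 2] → T1
ticket_id=5: team='infra' → outer ELSE → other
ticket_id=6: team='infra' → outer ELSE → other
ticket_id=7: team='infra' → outer ELSE → other
ticket_id=8: team='app' → outer ELSE → other
ticket_id=9: team='infra' → outer ELSE → other
ticket_id=10: team='db' → outer ELSE → other
ticket_id=11: team='sec' → inner[reopens >= 3] → T4
ticket_id=12: team='net' → inner[ELSE] → T9
ticket_id=13: team='infra' → outer ELSE → other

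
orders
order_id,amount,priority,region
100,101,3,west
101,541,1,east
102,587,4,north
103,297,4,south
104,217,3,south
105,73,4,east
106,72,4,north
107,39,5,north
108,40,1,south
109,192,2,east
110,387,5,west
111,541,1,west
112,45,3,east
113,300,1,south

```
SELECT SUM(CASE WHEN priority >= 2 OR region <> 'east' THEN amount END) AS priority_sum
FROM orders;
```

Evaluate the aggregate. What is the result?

2891

order_id=100: ✓ → 101
order_id=101: ✗
order_id=102: ✓ → 587
order_id=103: ✓ → 297
order_id=104: ✓ → 217
order_id=105: ✓ → 73
order_id=106: ✓ → 72
order_id=107: ✓ → 39
order_id=108: ✓ → 40
order_id=109: ✓ → 192
order_id=110: ✓ → 387
order_id=111: ✓ → 541
order_id=112: ✓ → 45
order_id=113: ✓ → 300
priority_sum = 101 + 587 + 297 + 217 + 73 + 72 + 39 + 40 + 192 + 387 + 541 + 45 + 300 = 2891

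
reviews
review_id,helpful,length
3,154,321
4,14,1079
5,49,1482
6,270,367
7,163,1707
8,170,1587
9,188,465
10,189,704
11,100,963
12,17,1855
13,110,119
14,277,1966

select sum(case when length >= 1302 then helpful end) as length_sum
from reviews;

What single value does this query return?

review_id=3: ✗
review_id=4: ✗
review_id=5: ✓ → 49
review_id=6: ✗
review_id=7: ✓ → 163
review_id=8: ✓ → 170
review_id=9: ✗
review_id=10: ✗
review_id=11: ✗
review_id=12: ✓ → 17
review_id=13: ✗
review_id=14: ✓ → 277
length_sum = 49 + 163 + 170 + 17 + 277 = 676

676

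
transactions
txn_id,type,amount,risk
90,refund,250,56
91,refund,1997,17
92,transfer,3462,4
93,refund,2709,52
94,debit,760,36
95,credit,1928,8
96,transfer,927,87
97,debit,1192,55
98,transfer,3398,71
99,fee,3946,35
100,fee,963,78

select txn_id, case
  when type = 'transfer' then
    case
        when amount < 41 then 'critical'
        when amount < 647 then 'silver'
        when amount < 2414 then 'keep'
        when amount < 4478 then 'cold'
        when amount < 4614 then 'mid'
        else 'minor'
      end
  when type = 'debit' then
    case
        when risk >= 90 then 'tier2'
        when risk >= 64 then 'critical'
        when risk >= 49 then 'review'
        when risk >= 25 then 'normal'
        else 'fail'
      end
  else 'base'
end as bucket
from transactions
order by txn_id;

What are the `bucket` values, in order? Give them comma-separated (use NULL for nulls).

base, base, cold, base, normal, base, keep, review, cold, base, base

txn_id=90: type='refund' → outer ELSE → base
txn_id=91: type='refund' → outer ELSE → base
txn_id=92: type='transfer' → inner[amount < 4478] → cold
txn_id=93: type='refund' → outer ELSE → base
txn_id=94: type='debit' → inner[risk >= 25] → normal
txn_id=95: type='credit' → outer ELSE → base
txn_id=96: type='transfer' → inner[amount < 2414] → keep
txn_id=97: type='debit' → inner[risk >= 49] → review
txn_id=98: type='transfer' → inner[amount < 4478] → cold
txn_id=99: type='fee' → outer ELSE → base
txn_id=100: type='fee' → outer ELSE → base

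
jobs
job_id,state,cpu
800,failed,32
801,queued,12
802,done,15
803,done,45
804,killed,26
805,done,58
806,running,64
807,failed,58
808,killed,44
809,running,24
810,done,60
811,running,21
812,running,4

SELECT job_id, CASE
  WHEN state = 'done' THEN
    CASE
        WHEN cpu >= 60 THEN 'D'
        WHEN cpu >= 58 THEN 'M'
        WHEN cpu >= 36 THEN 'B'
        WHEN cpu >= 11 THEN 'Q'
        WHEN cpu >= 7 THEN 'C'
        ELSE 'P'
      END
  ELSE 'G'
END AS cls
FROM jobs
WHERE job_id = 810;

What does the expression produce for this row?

job_id = 810: state=done, cpu=60.
state='done' → inner[cpu >= 60] → D

D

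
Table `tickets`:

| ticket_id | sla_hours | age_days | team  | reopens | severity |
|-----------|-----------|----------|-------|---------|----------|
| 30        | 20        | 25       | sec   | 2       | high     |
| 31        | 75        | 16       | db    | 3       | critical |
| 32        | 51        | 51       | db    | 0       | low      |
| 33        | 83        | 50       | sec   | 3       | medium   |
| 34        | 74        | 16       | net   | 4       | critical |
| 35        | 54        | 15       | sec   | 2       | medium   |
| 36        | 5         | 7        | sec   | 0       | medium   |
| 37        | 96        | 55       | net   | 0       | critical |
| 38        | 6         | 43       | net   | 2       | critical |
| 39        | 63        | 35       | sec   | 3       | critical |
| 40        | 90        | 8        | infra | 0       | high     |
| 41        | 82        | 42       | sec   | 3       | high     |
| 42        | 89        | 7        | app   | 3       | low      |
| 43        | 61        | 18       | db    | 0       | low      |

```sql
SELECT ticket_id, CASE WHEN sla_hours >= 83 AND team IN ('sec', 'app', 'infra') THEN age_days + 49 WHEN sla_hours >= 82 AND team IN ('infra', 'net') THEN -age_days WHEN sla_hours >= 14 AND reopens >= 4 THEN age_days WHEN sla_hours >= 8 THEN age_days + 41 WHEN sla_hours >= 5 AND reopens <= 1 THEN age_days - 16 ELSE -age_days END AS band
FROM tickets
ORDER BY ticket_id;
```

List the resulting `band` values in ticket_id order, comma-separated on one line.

ticket_id=30: sla_hours >= 8 → 66
ticket_id=31: sla_hours >= 8 → 57
ticket_id=32: sla_hours >= 8 → 92
ticket_id=33: sla_hours >= 83 AND team IN ('sec', 'app', 'infra') → 99
ticket_id=34: sla_hours >= 14 AND reopens >= 4 → 16
ticket_id=35: sla_hours >= 8 → 56
ticket_id=36: sla_hours >= 5 AND reopens <= 1 → -9
ticket_id=37: sla_hours >= 82 AND team IN ('infra', 'net') → -55
ticket_id=38: ELSE → -43
ticket_id=39: sla_hours >= 8 → 76
ticket_id=40: sla_hours >= 83 AND team IN ('sec', 'app', 'infra') → 57
ticket_id=41: sla_hours >= 8 → 83
ticket_id=42: sla_hours >= 83 AND team IN ('sec', 'app', 'infra') → 56
ticket_id=43: sla_hours >= 8 → 59

66, 57, 92, 99, 16, 56, -9, -55, -43, 76, 57, 83, 56, 59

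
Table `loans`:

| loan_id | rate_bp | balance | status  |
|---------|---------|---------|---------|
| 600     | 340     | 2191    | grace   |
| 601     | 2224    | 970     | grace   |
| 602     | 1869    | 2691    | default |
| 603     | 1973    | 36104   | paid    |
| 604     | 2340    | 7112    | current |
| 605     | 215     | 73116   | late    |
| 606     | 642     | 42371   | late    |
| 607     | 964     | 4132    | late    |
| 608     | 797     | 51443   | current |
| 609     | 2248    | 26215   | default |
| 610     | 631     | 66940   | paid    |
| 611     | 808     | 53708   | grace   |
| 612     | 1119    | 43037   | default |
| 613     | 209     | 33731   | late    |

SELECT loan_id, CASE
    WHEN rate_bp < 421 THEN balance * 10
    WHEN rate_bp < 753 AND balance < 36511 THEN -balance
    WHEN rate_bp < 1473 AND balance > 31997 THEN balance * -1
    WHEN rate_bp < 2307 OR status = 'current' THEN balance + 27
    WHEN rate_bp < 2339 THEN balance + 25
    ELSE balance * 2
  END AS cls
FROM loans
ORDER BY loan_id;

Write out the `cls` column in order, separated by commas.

loan_id=600: rate_bp < 421 → 21910
loan_id=601: rate_bp < 2307 OR status = 'current' → 997
loan_id=602: rate_bp < 2307 OR status = 'current' → 2718
loan_id=603: rate_bp < 2307 OR status = 'current' → 36131
loan_id=604: rate_bp < 2307 OR status = 'current' → 7139
loan_id=605: rate_bp < 421 → 731160
loan_id=606: rate_bp < 1473 AND balance > 31997 → -42371
loan_id=607: rate_bp < 2307 OR status = 'current' → 4159
loan_id=608: rate_bp < 1473 AND balance > 31997 → -51443
loan_id=609: rate_bp < 2307 OR status = 'current' → 26242
loan_id=610: rate_bp < 1473 AND balance > 31997 → -66940
loan_id=611: rate_bp < 1473 AND balance > 31997 → -53708
loan_id=612: rate_bp < 1473 AND balance > 31997 → -43037
loan_id=613: rate_bp < 421 → 337310

21910, 997, 2718, 36131, 7139, 731160, -42371, 4159, -51443, 26242, -66940, -53708, -43037, 337310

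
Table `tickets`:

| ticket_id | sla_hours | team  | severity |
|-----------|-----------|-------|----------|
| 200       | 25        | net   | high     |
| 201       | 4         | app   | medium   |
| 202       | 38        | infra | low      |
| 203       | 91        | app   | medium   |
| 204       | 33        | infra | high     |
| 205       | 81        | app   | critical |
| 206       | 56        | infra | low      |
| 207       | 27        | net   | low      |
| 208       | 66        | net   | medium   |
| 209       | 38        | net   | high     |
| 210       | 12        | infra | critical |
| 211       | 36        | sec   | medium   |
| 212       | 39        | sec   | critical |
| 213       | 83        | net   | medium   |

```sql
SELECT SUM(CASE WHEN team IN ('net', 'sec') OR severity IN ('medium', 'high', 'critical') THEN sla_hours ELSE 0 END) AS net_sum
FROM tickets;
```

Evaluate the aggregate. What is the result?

535

ticket_id=200: ✓ → 25
ticket_id=201: ✓ → 4
ticket_id=202: ✗
ticket_id=203: ✓ → 91
ticket_id=204: ✓ → 33
ticket_id=205: ✓ → 81
ticket_id=206: ✗
ticket_id=207: ✓ → 27
ticket_id=208: ✓ → 66
ticket_id=209: ✓ → 38
ticket_id=210: ✓ → 12
ticket_id=211: ✓ → 36
ticket_id=212: ✓ → 39
ticket_id=213: ✓ → 83
net_sum = 25 + 4 + 91 + 33 + 81 + 27 + 66 + 38 + 12 + 36 + 39 + 83 = 535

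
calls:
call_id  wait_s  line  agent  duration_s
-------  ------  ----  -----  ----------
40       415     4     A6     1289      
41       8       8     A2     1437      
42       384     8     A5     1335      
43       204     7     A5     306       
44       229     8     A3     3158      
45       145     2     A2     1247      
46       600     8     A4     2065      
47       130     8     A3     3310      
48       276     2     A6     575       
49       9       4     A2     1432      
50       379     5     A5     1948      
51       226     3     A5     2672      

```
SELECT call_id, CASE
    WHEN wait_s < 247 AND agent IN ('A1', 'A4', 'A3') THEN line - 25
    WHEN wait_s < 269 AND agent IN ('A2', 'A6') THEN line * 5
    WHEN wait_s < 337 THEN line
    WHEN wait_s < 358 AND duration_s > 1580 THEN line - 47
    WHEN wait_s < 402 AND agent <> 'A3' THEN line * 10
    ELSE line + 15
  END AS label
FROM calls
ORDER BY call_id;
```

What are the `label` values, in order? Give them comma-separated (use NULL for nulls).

call_id=40: ELSE → 19
call_id=41: wait_s < 269 AND agent IN ('A2', 'A6') → 40
call_id=42: wait_s < 402 AND agent <> 'A3' → 80
call_id=43: wait_s < 337 → 7
call_id=44: wait_s < 247 AND agent IN ('A1', 'A4', 'A3') → -17
call_id=45: wait_s < 269 AND agent IN ('A2', 'A6') → 10
call_id=46: ELSE → 23
call_id=47: wait_s < 247 AND agent IN ('A1', 'A4', 'A3') → -17
call_id=48: wait_s < 337 → 2
call_id=49: wait_s < 269 AND agent IN ('A2', 'A6') → 20
call_id=50: wait_s < 402 AND agent <> 'A3' → 50
call_id=51: wait_s < 337 → 3

19, 40, 80, 7, -17, 10, 23, -17, 2, 20, 50, 3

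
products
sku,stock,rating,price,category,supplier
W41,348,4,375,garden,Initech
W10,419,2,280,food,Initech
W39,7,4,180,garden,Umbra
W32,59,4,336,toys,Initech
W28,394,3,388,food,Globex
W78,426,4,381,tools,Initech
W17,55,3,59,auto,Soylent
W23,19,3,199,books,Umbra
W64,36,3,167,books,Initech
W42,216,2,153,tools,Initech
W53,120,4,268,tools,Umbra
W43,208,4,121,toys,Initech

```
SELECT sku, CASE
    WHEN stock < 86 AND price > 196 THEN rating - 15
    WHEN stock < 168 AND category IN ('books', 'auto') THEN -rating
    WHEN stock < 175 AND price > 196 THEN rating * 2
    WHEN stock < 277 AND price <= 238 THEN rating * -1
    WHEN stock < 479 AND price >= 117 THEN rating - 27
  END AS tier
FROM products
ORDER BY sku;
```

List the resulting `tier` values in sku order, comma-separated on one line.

-25, -3, -12, -24, -11, -4, -23, -2, -4, 8, -3, -23

sku=W10: stock < 479 AND price >= 117 → -25
sku=W17: stock < 168 AND category IN ('books', 'auto') → -3
sku=W23: stock < 86 AND price > 196 → -12
sku=W28: stock < 479 AND price >= 117 → -24
sku=W32: stock < 86 AND price > 196 → -11
sku=W39: stock < 277 AND price <= 238 → -4
sku=W41: stock < 479 AND price >= 117 → -23
sku=W42: stock < 277 AND price <= 238 → -2
sku=W43: stock < 277 AND price <= 238 → -4
sku=W53: stock < 175 AND price > 196 → 8
sku=W64: stock < 168 AND category IN ('books', 'auto') → -3
sku=W78: stock < 479 AND price >= 117 → -23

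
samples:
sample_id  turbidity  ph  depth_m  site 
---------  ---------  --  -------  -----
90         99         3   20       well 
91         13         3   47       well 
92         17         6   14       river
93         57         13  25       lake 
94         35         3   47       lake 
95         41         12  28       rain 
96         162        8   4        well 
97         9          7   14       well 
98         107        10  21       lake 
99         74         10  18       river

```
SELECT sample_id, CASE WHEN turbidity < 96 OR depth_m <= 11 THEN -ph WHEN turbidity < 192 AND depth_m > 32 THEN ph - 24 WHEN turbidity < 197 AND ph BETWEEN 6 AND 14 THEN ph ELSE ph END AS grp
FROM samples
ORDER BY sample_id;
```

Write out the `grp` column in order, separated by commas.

sample_id=90: ELSE → 3
sample_id=91: turbidity < 96 OR depth_m <= 11 → -3
sample_id=92: turbidity < 96 OR depth_m <= 11 → -6
sample_id=93: turbidity < 96 OR depth_m <= 11 → -13
sample_id=94: turbidity < 96 OR depth_m <= 11 → -3
sample_id=95: turbidity < 96 OR depth_m <= 11 → -12
sample_id=96: turbidity < 96 OR depth_m <= 11 → -8
sample_id=97: turbidity < 96 OR depth_m <= 11 → -7
sample_id=98: turbidity < 197 AND ph BETWEEN 6 AND 14 → 10
sample_id=99: turbidity < 96 OR depth_m <= 11 → -10

3, -3, -6, -13, -3, -12, -8, -7, 10, -10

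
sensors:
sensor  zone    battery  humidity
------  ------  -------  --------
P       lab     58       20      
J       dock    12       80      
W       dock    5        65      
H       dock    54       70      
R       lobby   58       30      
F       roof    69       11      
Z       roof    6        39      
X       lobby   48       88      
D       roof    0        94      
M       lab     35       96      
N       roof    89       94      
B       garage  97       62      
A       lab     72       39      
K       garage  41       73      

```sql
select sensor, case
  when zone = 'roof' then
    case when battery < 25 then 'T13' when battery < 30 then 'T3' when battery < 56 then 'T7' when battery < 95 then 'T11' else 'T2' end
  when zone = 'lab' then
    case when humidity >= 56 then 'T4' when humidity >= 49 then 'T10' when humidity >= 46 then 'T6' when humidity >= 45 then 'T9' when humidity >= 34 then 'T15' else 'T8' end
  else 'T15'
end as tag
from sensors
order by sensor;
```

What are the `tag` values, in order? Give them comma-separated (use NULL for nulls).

sensor=A: zone='lab' → inner[humidity >= 34] → T15
sensor=B: zone='garage' → outer ELSE → T15
sensor=D: zone='roof' → inner[battery < 25] → T13
sensor=F: zone='roof' → inner[battery < 95] → T11
sensor=H: zone='dock' → outer ELSE → T15
sensor=J: zone='dock' → outer ELSE → T15
sensor=K: zone='garage' → outer ELSE → T15
sensor=M: zone='lab' → inner[humidity >= 56] → T4
sensor=N: zone='roof' → inner[battery < 95] → T11
sensor=P: zone='lab' → inner[ELSE] → T8
sensor=R: zone='lobby' → outer ELSE → T15
sensor=W: zone='dock' → outer ELSE → T15
sensor=X: zone='lobby' → outer ELSE → T15
sensor=Z: zone='roof' → inner[battery < 25] → T13

T15, T15, T13, T11, T15, T15, T15, T4, T11, T8, T15, T15, T15, T13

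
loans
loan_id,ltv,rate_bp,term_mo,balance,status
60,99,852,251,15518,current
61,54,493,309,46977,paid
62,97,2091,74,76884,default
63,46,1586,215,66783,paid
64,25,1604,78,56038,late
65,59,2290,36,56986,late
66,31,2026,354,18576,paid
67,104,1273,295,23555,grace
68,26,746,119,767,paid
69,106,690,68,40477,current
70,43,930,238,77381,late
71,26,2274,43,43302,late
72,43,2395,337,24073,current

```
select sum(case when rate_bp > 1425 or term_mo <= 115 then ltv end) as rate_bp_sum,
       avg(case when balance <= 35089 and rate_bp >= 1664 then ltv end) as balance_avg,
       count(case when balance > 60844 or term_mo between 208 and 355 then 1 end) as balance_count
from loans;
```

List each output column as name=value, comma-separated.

rate_bp_sum=433, balance_avg=37, balance_count=8

[rate_bp_sum: rate_bp > 1425 or term_mo <= 115]
loan_id=60: ✗
loan_id=61: ✗
loan_id=62: ✓ → 97
loan_id=63: ✓ → 46
loan_id=64: ✓ → 25
loan_id=65: ✓ → 59
loan_id=66: ✓ → 31
loan_id=67: ✗
loan_id=68: ✗
loan_id=69: ✓ → 106
loan_id=70: ✗
loan_id=71: ✓ → 26
loan_id=72: ✓ → 43
rate_bp_sum = 97 + 46 + 25 + 59 + 31 + 106 + 26 + 43 = 433
—
[balance_avg: balance <= 35089 and rate_bp >= 1664]
loan_id=60: ✗
loan_id=61: ✗
loan_id=62: ✗
loan_id=63: ✗
loan_id=64: ✗
loan_id=65: ✗
loan_id=66: ✓ → 31
loan_id=67: ✗
loan_id=68: ✗
loan_id=69: ✗
loan_id=70: ✗
loan_id=71: ✗
loan_id=72: ✓ → 43
balance_avg = (31 + 43) / 2 = 37
—
[balance_count: balance > 60844 or term_mo between 208 and 355]
loan_id=60: ✓ → 1
loan_id=61: ✓ → 1
loan_id=62: ✓ → 1
loan_id=63: ✓ → 1
loan_id=64: ✗
loan_id=65: ✗
loan_id=66: ✓ → 1
loan_id=67: ✓ → 1
loan_id=68: ✗
loan_id=69: ✗
loan_id=70: ✓ → 1
loan_id=71: ✗
loan_id=72: ✓ → 1
balance_count = COUNT(1, 1, 1, 1, 1, 1, 1, 1) = 8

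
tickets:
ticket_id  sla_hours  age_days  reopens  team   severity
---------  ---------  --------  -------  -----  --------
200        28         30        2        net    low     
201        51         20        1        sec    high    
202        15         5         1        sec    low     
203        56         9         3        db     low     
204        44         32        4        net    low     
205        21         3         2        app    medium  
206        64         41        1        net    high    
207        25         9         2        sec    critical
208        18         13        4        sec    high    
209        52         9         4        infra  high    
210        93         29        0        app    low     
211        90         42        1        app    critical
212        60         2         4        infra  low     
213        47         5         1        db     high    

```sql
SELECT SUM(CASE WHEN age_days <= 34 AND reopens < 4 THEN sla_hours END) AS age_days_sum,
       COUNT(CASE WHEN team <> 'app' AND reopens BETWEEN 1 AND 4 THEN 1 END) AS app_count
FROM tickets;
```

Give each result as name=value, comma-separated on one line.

[age_days_sum: age_days <= 34 AND reopens < 4]
ticket_id=200: ✓ → 28
ticket_id=201: ✓ → 51
ticket_id=202: ✓ → 15
ticket_id=203: ✓ → 56
ticket_id=204: ✗
ticket_id=205: ✓ → 21
ticket_id=206: ✗
ticket_id=207: ✓ → 25
ticket_id=208: ✗
ticket_id=209: ✗
ticket_id=210: ✓ → 93
ticket_id=211: ✗
ticket_id=212: ✗
ticket_id=213: ✓ → 47
age_days_sum = 28 + 51 + 15 + 56 + 21 + 25 + 93 + 47 = 336
—
[app_count: team <> 'app' AND reopens BETWEEN 1 AND 4]
ticket_id=200: ✓ → 1
ticket_id=201: ✓ → 1
ticket_id=202: ✓ → 1
ticket_id=203: ✓ → 1
ticket_id=204: ✓ → 1
ticket_id=205: ✗
ticket_id=206: ✓ → 1
ticket_id=207: ✓ → 1
ticket_id=208: ✓ → 1
ticket_id=209: ✓ → 1
ticket_id=210: ✗
ticket_id=211: ✗
ticket_id=212: ✓ → 1
ticket_id=213: ✓ → 1
app_count = COUNT(1, 1, 1, 1, 1, 1, 1, 1, 1, 1, 1) = 11

age_days_sum=336, app_count=11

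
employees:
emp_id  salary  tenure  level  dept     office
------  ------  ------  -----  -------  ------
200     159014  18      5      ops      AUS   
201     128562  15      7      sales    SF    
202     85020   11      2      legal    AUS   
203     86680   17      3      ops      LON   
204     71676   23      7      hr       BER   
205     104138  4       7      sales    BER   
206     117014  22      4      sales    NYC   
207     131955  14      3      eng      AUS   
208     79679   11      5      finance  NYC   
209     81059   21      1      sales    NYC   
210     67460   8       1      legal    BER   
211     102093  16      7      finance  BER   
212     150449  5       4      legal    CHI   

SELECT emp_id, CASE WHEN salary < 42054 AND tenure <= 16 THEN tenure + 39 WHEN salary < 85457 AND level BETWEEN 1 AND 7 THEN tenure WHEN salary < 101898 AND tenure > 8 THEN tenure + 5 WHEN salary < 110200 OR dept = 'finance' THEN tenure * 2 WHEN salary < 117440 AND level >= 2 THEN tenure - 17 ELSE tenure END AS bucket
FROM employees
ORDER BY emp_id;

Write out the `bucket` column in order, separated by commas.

18, 15, 11, 22, 23, 8, 5, 14, 11, 21, 8, 32, 5

emp_id=200: ELSE → 18
emp_id=201: ELSE → 15
emp_id=202: salary < 85457 AND level BETWEEN 1 AND 7 → 11
emp_id=203: salary < 101898 AND tenure > 8 → 22
emp_id=204: salary < 85457 AND level BETWEEN 1 AND 7 → 23
emp_id=205: salary < 110200 OR dept = 'finance' → 8
emp_id=206: salary < 117440 AND level >= 2 → 5
emp_id=207: ELSE → 14
emp_id=208: salary < 85457 AND level BETWEEN 1 AND 7 → 11
emp_id=209: salary < 85457 AND level BETWEEN 1 AND 7 → 21
emp_id=210: salary < 85457 AND level BETWEEN 1 AND 7 → 8
emp_id=211: salary < 110200 OR dept = 'finance' → 32
emp_id=212: ELSE → 5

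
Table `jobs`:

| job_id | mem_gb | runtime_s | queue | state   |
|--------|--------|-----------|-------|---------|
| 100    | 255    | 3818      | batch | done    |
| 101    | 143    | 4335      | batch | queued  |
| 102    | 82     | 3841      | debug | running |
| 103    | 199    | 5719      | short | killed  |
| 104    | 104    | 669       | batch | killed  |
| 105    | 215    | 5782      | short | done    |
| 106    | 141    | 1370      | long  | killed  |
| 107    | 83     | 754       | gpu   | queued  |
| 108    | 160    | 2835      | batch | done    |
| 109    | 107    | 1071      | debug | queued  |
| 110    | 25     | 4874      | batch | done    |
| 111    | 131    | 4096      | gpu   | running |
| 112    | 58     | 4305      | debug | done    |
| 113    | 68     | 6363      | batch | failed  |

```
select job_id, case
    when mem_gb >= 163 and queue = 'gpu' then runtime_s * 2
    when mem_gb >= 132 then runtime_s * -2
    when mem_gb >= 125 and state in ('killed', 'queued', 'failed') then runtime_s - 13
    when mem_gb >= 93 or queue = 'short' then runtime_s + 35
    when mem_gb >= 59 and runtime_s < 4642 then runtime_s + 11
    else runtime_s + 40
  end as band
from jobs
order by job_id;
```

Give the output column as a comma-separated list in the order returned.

-7636, -8670, 3852, -11438, 704, -11564, -2740, 765, -5670, 1106, 4914, 4131, 4345, 6403

job_id=100: mem_gb >= 132 → -7636
job_id=101: mem_gb >= 132 → -8670
job_id=102: mem_gb >= 59 and runtime_s < 4642 → 3852
job_id=103: mem_gb >= 132 → -11438
job_id=104: mem_gb >= 93 or queue = 'short' → 704
job_id=105: mem_gb >= 132 → -11564
job_id=106: mem_gb >= 132 → -2740
job_id=107: mem_gb >= 59 and runtime_s < 4642 → 765
job_id=108: mem_gb >= 132 → -5670
job_id=109: mem_gb >= 93 or queue = 'short' → 1106
job_id=110: ELSE → 4914
job_id=111: mem_gb >= 93 or queue = 'short' → 4131
job_id=112: ELSE → 4345
job_id=113: ELSE → 6403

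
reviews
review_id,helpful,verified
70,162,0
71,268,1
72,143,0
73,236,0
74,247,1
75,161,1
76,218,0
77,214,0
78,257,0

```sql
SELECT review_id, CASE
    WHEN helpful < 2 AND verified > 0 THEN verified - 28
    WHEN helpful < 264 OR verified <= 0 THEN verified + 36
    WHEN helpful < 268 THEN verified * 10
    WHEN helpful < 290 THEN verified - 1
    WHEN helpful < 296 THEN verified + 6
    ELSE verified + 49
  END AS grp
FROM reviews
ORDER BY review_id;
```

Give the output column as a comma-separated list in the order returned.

36, 0, 36, 36, 37, 37, 36, 36, 36

review_id=70: helpful < 264 OR verified <= 0 → 36
review_id=71: helpful < 290 → 0
review_id=72: helpful < 264 OR verified <= 0 → 36
review_id=73: helpful < 264 OR verified <= 0 → 36
review_id=74: helpful < 264 OR verified <= 0 → 37
review_id=75: helpful < 264 OR verified <= 0 → 37
review_id=76: helpful < 264 OR verified <= 0 → 36
review_id=77: helpful < 264 OR verified <= 0 → 36
review_id=78: helpful < 264 OR verified <= 0 → 36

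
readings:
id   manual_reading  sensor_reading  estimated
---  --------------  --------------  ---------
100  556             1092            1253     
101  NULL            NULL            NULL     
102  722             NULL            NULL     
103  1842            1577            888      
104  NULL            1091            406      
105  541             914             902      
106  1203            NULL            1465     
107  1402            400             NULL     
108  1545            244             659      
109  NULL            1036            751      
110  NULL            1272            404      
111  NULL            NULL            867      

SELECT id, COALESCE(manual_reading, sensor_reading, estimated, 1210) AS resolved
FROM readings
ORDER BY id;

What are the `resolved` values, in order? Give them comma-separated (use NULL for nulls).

id=100: manual_reading=556 → 556
id=101: manual_reading=NULL, sensor_reading=NULL, estimated=NULL, → literal 1210 → 1210
id=102: manual_reading=722 → 722
id=103: manual_reading=1842 → 1842
id=104: manual_reading=NULL, sensor_reading=1091 → 1091
id=105: manual_reading=541 → 541
id=106: manual_reading=1203 → 1203
id=107: manual_reading=1402 → 1402
id=108: manual_reading=1545 → 1545
id=109: manual_reading=NULL, sensor_reading=1036 → 1036
id=110: manual_reading=NULL, sensor_reading=1272 → 1272
id=111: manual_reading=NULL, sensor_reading=NULL, estimated=867 → 867

556, 1210, 722, 1842, 1091, 541, 1203, 1402, 1545, 1036, 1272, 867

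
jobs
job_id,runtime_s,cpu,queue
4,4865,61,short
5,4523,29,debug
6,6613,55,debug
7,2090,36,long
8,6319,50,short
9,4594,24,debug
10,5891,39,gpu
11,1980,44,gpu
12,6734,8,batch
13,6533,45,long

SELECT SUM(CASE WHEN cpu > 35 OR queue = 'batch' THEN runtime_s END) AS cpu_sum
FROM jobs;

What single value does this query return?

job_id=4: ✓ → 4865
job_id=5: ✗
job_id=6: ✓ → 6613
job_id=7: ✓ → 2090
job_id=8: ✓ → 6319
job_id=9: ✗
job_id=10: ✓ → 5891
job_id=11: ✓ → 1980
job_id=12: ✓ → 6734
job_id=13: ✓ → 6533
cpu_sum = 4865 + 6613 + 2090 + 6319 + 5891 + 1980 + 6734 + 6533 = 41025

41025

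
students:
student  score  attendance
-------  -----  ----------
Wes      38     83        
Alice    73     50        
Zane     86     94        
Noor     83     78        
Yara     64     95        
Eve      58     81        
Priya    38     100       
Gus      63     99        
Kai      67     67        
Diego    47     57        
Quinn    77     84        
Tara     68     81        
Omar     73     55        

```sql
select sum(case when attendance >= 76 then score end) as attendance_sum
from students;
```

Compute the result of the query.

575

student=Wes: ✓ → 38
student=Alice: ✗
student=Zane: ✓ → 86
student=Noor: ✓ → 83
student=Yara: ✓ → 64
student=Eve: ✓ → 58
student=Priya: ✓ → 38
student=Gus: ✓ → 63
student=Kai: ✗
student=Diego: ✗
student=Quinn: ✓ → 77
student=Tara: ✓ → 68
student=Omar: ✗
attendance_sum = 38 + 86 + 83 + 64 + 58 + 38 + 63 + 77 + 68 = 575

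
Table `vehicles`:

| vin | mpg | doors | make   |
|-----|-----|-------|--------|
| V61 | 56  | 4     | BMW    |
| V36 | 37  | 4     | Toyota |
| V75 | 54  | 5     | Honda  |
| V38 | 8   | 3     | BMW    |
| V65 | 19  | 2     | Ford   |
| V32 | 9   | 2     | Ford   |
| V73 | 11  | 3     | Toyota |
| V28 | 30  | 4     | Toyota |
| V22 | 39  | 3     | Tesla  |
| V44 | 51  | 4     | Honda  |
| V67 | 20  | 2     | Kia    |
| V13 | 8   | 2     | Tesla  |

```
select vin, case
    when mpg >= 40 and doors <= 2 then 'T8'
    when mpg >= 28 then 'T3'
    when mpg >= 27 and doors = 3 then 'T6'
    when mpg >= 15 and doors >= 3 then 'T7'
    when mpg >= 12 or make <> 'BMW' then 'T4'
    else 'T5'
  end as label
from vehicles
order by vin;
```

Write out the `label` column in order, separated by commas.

T4, T3, T3, T4, T3, T5, T3, T3, T4, T4, T4, T3

vin=V13: mpg >= 12 or make <> 'BMW' → T4
vin=V22: mpg >= 28 → T3
vin=V28: mpg >= 28 → T3
vin=V32: mpg >= 12 or make <> 'BMW' → T4
vin=V36: mpg >= 28 → T3
vin=V38: ELSE → T5
vin=V44: mpg >= 28 → T3
vin=V61: mpg >= 28 → T3
vin=V65: mpg >= 12 or make <> 'BMW' → T4
vin=V67: mpg >= 12 or make <> 'BMW' → T4
vin=V73: mpg >= 12 or make <> 'BMW' → T4
vin=V75: mpg >= 28 → T3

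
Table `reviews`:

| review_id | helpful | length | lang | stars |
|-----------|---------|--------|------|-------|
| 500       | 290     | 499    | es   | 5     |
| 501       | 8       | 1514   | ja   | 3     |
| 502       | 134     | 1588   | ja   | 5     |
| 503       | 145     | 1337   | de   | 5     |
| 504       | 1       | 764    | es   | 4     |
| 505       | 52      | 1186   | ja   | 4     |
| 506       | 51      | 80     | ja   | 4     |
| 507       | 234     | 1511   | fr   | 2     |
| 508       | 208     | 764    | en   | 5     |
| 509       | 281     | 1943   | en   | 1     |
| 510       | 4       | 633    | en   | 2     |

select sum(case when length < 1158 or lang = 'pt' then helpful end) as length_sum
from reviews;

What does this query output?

554

review_id=500: ✓ → 290
review_id=501: ✗
review_id=502: ✗
review_id=503: ✗
review_id=504: ✓ → 1
review_id=505: ✗
review_id=506: ✓ → 51
review_id=507: ✗
review_id=508: ✓ → 208
review_id=509: ✗
review_id=510: ✓ → 4
length_sum = 290 + 1 + 51 + 208 + 4 = 554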